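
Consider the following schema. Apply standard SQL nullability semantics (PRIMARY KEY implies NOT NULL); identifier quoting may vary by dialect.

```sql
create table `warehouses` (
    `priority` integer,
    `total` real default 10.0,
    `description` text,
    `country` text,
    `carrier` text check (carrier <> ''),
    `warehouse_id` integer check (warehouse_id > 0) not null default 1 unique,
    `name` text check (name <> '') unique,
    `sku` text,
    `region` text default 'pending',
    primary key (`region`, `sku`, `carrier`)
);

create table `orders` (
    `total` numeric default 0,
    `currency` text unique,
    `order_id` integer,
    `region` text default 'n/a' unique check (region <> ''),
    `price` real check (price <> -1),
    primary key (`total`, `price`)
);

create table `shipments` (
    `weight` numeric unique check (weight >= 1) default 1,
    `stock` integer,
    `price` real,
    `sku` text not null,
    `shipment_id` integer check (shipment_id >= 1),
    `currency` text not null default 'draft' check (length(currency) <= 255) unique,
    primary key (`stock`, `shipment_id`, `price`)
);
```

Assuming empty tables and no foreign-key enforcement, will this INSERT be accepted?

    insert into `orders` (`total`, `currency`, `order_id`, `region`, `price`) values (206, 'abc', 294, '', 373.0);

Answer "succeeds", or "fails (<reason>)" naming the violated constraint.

The value '' for region violates CHECK (region <> '').

fails (CHECK on region)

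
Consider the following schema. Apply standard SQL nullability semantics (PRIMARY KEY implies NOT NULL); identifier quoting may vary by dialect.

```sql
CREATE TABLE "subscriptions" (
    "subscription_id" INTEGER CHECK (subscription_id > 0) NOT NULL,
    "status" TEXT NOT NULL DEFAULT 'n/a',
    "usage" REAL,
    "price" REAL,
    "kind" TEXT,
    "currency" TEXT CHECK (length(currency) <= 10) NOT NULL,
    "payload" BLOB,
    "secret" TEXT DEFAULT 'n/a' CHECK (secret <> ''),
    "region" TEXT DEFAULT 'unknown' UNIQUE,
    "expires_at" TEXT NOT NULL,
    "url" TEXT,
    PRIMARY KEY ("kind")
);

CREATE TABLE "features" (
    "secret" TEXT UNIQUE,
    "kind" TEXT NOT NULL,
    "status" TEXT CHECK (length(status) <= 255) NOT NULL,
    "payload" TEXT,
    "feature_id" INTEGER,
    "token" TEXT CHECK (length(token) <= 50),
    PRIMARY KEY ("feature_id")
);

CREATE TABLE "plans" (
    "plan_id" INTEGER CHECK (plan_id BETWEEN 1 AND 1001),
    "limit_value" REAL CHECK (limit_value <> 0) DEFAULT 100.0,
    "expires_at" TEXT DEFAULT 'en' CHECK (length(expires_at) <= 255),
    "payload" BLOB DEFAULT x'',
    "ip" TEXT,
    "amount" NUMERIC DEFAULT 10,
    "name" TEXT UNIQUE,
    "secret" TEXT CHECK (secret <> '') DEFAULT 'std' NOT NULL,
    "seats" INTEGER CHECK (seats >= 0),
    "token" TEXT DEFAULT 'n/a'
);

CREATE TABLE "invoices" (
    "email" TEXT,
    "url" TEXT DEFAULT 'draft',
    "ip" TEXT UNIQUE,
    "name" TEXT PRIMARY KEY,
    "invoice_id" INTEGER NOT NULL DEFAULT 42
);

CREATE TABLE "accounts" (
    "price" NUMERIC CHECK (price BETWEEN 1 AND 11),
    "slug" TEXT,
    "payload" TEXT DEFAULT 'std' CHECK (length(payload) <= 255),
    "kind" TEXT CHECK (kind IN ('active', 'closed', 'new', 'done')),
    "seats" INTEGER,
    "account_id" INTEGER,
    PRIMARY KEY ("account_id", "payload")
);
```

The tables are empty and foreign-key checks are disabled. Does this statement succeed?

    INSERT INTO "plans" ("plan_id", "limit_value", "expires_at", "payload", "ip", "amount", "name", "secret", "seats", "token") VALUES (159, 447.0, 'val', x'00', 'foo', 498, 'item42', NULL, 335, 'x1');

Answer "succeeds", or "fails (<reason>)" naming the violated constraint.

fails (NOT NULL on secret)

secret is explicitly set to NULL, but secret is declared NOT NULL.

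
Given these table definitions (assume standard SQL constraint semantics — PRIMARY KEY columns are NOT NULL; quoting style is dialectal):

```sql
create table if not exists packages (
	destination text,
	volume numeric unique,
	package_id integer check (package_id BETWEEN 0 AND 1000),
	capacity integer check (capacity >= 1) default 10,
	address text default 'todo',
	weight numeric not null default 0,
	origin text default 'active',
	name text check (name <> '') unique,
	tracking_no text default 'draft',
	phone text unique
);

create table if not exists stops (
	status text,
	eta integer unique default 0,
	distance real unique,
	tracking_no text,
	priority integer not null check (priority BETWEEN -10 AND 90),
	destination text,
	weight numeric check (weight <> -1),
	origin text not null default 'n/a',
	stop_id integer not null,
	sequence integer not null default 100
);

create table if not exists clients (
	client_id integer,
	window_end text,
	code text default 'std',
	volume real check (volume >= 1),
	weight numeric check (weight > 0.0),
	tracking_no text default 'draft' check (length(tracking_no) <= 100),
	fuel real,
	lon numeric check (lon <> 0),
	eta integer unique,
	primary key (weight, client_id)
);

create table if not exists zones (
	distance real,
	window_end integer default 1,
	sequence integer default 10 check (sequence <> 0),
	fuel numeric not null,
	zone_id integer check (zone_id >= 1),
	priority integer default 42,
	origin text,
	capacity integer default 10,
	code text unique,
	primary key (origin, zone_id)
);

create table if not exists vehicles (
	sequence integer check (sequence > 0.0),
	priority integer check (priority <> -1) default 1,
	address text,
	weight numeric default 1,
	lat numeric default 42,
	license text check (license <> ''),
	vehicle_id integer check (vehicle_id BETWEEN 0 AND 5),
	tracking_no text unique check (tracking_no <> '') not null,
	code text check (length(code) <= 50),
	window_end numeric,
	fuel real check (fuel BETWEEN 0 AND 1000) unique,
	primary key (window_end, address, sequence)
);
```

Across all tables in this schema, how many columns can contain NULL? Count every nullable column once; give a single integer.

35

packages: 9 nullable (destination, volume, package_id, capacity, address, origin, name, tracking_no, phone — PK none and explicit NOT NULL columns excluded).
stops: 6 nullable (status, eta, distance, tracking_no, destination, weight — PK none and explicit NOT NULL columns excluded).
clients: 7 nullable (window_end, code, volume, tracking_no, fuel, lon, eta — PK (weight, client_id) and explicit NOT NULL columns excluded).
zones: 6 nullable (distance, window_end, sequence, priority, capacity, code — PK (origin, zone_id) and explicit NOT NULL columns excluded).
vehicles: 7 nullable (priority, weight, lat, license, vehicle_id, code, fuel — PK (window_end, address, sequence) and explicit NOT NULL columns excluded).
Total: 9 + 6 + 7 + 6 + 7 = 35.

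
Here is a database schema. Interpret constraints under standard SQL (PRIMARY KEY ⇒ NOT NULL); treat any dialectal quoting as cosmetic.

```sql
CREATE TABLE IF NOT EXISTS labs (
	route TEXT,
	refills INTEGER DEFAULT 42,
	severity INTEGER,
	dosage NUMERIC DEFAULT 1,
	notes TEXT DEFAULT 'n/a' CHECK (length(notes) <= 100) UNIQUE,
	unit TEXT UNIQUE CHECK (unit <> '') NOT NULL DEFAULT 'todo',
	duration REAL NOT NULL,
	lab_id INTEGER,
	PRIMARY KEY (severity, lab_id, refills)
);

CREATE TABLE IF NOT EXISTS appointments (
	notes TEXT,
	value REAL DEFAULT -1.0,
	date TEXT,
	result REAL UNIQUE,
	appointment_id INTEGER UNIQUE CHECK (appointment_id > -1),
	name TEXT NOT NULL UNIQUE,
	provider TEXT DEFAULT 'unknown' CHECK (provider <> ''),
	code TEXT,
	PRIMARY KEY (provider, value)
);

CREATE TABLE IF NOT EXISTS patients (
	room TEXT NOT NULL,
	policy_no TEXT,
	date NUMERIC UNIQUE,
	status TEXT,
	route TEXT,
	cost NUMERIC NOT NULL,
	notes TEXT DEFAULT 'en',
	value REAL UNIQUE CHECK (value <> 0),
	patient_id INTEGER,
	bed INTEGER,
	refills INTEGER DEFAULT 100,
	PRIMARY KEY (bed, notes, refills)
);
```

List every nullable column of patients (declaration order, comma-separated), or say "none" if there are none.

policy_no, date, status, route, value, patient_id

- room: declared NOT NULL → not nullable.
- policy_no: no NOT NULL constraint applies → nullable.
- date: UNIQUE does not imply NOT NULL → nullable.
- status: no NOT NULL constraint applies → nullable.
- route: no NOT NULL constraint applies → nullable.
- cost: declared NOT NULL → not nullable.
- notes: part of the PRIMARY KEY, which implies NOT NULL → not nullable.
- value: CHECK does not forbid NULL (a CHECK constraint passes when its expression is NULL) → nullable.
- patient_id: no NOT NULL constraint applies → nullable.
- bed: part of the PRIMARY KEY, which implies NOT NULL → not nullable.
- refills: part of the PRIMARY KEY, which implies NOT NULL → not nullable.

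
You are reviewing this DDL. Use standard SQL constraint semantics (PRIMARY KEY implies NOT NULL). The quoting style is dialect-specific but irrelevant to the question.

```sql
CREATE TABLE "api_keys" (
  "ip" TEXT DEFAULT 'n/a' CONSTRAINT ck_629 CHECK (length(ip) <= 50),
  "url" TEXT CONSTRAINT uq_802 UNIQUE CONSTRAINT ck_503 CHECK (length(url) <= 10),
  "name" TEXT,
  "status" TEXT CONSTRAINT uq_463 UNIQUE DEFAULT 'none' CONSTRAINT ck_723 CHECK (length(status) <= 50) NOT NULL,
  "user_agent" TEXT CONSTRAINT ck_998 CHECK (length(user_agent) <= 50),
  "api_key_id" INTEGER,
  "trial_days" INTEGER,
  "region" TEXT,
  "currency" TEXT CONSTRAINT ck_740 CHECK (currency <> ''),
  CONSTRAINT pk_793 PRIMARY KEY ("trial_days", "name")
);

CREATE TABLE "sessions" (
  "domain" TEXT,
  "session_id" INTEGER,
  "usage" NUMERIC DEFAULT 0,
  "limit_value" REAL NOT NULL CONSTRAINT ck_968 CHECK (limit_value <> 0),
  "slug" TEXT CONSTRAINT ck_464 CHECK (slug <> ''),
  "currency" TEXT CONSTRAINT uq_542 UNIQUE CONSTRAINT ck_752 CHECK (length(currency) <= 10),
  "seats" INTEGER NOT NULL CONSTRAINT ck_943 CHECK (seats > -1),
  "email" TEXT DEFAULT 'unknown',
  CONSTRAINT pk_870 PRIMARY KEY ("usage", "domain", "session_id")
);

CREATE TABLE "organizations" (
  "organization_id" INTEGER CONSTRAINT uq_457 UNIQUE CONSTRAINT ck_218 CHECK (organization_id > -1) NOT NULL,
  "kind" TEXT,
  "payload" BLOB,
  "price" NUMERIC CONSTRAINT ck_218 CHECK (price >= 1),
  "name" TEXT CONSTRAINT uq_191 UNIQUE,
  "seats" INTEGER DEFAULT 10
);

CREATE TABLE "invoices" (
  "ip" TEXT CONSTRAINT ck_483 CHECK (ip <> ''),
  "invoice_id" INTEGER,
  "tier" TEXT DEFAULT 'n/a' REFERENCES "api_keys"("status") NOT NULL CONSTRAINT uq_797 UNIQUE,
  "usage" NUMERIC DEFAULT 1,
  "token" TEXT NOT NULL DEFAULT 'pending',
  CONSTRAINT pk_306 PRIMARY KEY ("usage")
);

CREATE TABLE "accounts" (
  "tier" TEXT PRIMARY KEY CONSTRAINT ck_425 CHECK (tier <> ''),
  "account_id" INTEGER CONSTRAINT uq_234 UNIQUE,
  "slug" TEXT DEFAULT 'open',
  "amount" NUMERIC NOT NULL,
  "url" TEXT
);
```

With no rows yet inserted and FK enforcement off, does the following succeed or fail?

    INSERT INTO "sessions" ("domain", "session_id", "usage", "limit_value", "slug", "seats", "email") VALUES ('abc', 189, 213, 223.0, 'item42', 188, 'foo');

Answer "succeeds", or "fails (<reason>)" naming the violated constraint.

NOT NULL columns: domain is supplied; limit_value is supplied; seats is supplied; session_id is supplied; usage is supplied.
CHECK constraints: 223.0 satisfies (limit_value <> 0); 'item42' satisfies (slug <> ''); 188 satisfies (seats > -1).
No constraint is violated.

succeeds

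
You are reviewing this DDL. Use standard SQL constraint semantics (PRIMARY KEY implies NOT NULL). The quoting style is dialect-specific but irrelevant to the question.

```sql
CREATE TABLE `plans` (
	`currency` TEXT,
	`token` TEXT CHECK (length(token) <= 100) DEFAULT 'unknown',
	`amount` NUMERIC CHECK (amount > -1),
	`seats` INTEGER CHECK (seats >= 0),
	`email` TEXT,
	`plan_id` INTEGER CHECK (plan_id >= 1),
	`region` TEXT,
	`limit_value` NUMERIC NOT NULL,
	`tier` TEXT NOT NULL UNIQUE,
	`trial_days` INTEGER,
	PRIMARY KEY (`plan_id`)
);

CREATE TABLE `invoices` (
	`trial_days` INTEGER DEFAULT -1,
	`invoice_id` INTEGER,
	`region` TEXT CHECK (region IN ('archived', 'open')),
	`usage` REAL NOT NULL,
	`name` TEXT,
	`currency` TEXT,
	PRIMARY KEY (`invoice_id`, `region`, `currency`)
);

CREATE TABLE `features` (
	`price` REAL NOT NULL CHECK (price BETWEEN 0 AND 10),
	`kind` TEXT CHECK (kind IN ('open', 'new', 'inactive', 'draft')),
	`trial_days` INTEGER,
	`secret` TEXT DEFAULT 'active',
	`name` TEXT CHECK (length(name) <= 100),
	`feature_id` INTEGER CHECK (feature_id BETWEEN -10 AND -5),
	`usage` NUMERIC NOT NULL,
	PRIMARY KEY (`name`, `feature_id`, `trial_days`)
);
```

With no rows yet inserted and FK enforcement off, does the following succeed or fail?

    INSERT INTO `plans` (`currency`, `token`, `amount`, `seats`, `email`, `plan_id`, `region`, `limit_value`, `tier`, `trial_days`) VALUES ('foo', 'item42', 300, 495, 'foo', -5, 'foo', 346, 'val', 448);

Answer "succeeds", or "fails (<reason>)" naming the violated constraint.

The value -5 for plan_id violates CHECK (plan_id >= 1).

fails (CHECK on plan_id)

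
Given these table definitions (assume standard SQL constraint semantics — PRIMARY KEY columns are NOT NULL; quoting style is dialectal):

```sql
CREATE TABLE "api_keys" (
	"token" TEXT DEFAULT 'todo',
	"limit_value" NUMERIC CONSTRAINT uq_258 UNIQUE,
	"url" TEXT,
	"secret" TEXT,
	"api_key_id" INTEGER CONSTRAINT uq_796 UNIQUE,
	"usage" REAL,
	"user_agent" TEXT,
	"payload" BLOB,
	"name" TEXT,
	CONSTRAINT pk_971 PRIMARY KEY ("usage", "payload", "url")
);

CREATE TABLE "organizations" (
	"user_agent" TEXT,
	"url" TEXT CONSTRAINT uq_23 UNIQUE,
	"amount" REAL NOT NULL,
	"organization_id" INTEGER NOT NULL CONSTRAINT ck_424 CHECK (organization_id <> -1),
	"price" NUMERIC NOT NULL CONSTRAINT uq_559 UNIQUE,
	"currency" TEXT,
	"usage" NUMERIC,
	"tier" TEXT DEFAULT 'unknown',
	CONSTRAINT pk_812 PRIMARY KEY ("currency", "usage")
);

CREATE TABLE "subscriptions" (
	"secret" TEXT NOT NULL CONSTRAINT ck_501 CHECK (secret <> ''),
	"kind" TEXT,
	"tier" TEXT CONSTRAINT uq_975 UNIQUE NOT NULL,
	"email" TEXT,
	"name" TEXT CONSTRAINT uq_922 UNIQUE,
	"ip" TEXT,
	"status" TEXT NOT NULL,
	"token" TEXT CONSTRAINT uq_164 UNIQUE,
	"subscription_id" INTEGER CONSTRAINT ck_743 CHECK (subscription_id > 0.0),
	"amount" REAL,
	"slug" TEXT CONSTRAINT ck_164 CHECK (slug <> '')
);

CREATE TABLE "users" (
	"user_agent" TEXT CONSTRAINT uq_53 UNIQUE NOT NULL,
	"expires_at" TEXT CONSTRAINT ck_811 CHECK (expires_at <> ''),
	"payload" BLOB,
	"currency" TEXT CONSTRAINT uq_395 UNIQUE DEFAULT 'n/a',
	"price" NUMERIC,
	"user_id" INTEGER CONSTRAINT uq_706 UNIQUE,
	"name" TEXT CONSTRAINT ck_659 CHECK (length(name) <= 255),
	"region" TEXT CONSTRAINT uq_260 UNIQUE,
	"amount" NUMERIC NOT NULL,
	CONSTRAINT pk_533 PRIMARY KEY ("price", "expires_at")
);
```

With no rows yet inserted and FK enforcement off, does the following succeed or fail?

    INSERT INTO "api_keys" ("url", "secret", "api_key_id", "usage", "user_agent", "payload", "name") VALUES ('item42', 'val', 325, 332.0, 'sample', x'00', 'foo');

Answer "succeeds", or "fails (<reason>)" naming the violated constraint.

NOT NULL columns: payload is supplied; url is supplied; usage is supplied.
No constraint is violated.

succeeds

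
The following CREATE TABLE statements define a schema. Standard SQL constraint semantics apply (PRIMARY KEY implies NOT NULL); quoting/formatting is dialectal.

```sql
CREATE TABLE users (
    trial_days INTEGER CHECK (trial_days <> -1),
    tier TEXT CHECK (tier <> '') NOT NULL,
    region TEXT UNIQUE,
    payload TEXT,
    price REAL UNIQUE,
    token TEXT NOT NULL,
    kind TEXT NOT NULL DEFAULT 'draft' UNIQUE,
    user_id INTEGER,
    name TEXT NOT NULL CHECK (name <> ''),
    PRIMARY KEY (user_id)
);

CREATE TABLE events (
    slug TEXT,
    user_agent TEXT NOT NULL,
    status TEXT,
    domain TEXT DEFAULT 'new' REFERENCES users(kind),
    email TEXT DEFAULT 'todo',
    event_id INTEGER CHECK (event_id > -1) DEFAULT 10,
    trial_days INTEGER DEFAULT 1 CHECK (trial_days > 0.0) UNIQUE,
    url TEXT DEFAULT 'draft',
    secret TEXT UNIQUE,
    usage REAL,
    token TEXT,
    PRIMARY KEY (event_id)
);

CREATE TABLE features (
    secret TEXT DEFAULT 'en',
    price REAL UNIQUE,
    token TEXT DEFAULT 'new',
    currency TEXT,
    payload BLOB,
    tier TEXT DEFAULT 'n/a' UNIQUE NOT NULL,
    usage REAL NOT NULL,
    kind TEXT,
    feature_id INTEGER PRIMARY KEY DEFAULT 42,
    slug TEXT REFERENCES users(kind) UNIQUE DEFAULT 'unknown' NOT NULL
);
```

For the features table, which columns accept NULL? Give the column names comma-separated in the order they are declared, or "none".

secret, price, token, currency, payload, kind

- secret: DEFAULT only fills an omitted column; an explicit NULL is still allowed → nullable.
- price: UNIQUE does not imply NOT NULL → nullable.
- token: DEFAULT only fills an omitted column; an explicit NULL is still allowed → nullable.
- currency: no NOT NULL constraint applies → nullable.
- payload: no NOT NULL constraint applies → nullable.
- tier: declared NOT NULL → not nullable.
- usage: declared NOT NULL → not nullable.
- kind: no NOT NULL constraint applies → nullable.
- feature_id: part of the PRIMARY KEY, which implies NOT NULL → not nullable.
- slug: declared NOT NULL → not nullable.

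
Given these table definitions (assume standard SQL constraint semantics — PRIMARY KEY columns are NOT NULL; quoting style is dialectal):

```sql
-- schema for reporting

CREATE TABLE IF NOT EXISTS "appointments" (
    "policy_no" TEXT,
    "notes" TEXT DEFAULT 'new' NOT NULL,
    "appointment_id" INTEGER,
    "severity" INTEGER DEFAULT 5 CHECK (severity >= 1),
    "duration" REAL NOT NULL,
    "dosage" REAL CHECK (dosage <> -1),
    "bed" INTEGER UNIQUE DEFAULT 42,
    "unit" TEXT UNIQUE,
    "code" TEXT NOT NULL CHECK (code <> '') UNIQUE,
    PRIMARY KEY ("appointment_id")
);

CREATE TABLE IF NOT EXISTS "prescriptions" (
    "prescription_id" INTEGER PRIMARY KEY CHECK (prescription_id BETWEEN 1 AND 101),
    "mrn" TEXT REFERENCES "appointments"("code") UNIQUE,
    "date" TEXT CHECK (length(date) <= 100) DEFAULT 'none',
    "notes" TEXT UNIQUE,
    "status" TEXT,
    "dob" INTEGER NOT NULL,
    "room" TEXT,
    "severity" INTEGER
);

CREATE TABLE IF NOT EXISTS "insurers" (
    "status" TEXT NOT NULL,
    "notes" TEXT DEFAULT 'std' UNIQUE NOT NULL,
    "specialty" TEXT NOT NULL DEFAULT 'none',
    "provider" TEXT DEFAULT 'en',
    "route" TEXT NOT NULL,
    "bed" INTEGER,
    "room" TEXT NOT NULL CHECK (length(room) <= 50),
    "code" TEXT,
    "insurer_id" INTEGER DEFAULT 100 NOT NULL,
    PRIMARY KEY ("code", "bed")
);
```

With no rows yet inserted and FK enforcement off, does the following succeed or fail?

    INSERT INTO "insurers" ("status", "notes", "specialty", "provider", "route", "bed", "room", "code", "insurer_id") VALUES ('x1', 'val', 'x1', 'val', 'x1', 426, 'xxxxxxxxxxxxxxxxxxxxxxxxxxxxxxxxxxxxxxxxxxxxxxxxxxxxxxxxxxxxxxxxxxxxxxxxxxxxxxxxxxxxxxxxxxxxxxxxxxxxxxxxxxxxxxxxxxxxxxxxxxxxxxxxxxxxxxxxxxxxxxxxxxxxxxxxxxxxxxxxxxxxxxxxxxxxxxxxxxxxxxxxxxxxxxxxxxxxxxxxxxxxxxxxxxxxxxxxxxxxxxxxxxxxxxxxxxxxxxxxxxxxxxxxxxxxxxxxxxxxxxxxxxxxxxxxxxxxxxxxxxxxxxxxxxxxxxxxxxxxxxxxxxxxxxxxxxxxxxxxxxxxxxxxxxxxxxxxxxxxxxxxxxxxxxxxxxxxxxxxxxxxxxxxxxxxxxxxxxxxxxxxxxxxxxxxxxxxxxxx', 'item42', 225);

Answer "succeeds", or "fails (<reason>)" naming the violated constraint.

The value 'xxxxxxxxxxxxxxxxxxxxxxxxxxxxxxxxxxxxxxxxxxxxxxxxxxxxxxxxxxxxxxxxxxxxxxxxxxxxxxxxxxxxxxxxxxxxxxxxxxxxxxxxxxxxxxxxxxxxxxxxxxxxxxxxxxxxxxxxxxxxxxxxxxxxxxxxxxxxxxxxxxxxxxxxxxxxxxxxxxxxxxxxxxxxxxxxxxxxxxxxxxxxxxxxxxxxxxxxxxxxxxxxxxxxxxxxxxxxxxxxxxxxxxxxxxxxxxxxxxxxxxxxxxxxxxxxxxxxxxxxxxxxxxxxxxxxxxxxxxxxxxxxxxxxxxxxxxxxxxxxxxxxxxxxxxxxxxxxxxxxxxxxxxxxxxxxxxxxxxxxxxxxxxxxxxxxxxxxxxxxxxxxxxxxxxxxxxxxxxxx' for room violates CHECK (length(room) <= 50).

fails (CHECK on room)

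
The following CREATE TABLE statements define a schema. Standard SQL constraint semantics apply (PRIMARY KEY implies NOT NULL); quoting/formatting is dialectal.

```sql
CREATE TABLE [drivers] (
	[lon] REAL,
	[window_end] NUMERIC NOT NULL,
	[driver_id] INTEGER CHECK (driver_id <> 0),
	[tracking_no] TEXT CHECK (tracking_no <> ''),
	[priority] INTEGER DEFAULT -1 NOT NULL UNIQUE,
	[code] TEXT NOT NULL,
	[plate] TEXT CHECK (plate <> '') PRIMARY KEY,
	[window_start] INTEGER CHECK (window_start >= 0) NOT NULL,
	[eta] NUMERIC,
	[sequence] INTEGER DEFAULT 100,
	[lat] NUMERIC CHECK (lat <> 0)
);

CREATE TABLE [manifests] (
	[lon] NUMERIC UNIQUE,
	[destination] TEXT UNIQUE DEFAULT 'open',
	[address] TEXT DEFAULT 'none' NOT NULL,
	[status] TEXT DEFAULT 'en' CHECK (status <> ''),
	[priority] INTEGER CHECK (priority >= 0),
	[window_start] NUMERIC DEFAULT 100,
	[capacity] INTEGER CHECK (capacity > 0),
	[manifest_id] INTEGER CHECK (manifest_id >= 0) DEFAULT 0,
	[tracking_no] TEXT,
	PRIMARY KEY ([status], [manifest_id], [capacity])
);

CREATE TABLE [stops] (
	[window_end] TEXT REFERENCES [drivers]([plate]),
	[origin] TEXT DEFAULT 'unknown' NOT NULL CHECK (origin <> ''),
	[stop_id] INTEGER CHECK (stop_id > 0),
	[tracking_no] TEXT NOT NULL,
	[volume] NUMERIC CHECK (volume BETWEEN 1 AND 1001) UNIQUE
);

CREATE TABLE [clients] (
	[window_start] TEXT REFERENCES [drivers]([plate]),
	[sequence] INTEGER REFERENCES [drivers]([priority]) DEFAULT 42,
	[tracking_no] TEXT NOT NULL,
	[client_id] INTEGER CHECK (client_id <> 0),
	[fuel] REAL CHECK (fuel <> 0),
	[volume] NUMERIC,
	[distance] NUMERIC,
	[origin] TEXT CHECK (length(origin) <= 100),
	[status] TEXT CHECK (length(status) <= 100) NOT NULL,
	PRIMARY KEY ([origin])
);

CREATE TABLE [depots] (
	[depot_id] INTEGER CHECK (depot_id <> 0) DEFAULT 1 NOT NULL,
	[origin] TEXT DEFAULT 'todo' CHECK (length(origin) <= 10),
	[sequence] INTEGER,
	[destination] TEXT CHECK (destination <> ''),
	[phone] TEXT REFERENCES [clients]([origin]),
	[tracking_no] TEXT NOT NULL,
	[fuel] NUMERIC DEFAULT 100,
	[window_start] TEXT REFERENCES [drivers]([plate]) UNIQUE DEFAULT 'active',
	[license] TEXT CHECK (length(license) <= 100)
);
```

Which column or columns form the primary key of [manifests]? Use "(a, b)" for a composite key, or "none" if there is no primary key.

(status, manifest_id, capacity)

A table-level PRIMARY KEY clause names 3 columns: status, manifest_id, capacity.
This is a composite key — the combination is unique, not each column individually.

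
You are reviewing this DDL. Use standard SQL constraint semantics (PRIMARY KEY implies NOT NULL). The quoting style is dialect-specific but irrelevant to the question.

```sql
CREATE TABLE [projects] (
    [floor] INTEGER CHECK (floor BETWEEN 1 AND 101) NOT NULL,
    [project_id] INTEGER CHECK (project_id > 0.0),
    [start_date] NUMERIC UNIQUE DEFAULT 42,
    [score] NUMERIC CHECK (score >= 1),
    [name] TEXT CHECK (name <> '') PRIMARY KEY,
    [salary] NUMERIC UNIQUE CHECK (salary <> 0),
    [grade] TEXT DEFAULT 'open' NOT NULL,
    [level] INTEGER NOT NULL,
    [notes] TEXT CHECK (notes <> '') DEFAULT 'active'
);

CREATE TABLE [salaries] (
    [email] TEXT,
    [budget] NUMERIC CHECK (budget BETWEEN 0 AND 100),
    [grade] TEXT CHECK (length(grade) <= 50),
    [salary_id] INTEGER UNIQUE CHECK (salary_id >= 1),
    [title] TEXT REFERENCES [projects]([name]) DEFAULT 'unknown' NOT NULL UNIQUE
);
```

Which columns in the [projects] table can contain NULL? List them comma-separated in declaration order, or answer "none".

- floor: declared NOT NULL → not nullable.
- project_id: CHECK does not forbid NULL (a CHECK constraint passes when its expression is NULL) → nullable.
- start_date: UNIQUE does not imply NOT NULL → nullable.
- score: CHECK does not forbid NULL (a CHECK constraint passes when its expression is NULL) → nullable.
- name: part of the PRIMARY KEY, which implies NOT NULL → not nullable.
- salary: CHECK does not forbid NULL (a CHECK constraint passes when its expression is NULL) → nullable.
- grade: declared NOT NULL → not nullable.
- level: declared NOT NULL → not nullable.
- notes: CHECK does not forbid NULL (a CHECK constraint passes when its expression is NULL) → nullable.

project_id, start_date, score, salary, notes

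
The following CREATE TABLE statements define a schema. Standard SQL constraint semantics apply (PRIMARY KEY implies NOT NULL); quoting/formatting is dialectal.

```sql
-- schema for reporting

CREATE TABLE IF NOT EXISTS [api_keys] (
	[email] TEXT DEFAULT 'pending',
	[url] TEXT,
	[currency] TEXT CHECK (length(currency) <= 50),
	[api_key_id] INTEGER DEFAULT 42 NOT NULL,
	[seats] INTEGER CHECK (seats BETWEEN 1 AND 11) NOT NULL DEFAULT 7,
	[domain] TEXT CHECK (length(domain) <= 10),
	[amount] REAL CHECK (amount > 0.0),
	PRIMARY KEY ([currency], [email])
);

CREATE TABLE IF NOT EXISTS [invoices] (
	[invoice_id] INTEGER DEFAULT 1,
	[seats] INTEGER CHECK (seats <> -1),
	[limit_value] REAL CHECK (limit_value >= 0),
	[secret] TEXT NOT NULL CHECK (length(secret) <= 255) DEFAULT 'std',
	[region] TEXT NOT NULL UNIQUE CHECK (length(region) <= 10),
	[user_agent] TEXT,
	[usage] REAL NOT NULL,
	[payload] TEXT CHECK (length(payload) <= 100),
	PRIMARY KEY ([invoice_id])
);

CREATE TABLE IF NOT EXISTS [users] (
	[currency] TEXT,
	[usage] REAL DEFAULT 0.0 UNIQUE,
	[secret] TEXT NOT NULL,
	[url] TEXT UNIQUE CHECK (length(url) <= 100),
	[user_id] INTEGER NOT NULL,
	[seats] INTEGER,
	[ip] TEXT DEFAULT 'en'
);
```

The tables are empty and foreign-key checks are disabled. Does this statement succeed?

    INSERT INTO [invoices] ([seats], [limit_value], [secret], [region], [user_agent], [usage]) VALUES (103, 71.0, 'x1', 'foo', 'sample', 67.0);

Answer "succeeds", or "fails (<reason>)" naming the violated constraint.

succeeds

NOT NULL columns: invoice_id defaults to 1; region is supplied; secret is supplied; usage is supplied.
CHECK constraints: 103 satisfies (seats <> -1); 71.0 satisfies (limit_value >= 0); 'x1' satisfies (length(secret) <= 255); 'foo' satisfies (length(region) <= 10).
No constraint is violated.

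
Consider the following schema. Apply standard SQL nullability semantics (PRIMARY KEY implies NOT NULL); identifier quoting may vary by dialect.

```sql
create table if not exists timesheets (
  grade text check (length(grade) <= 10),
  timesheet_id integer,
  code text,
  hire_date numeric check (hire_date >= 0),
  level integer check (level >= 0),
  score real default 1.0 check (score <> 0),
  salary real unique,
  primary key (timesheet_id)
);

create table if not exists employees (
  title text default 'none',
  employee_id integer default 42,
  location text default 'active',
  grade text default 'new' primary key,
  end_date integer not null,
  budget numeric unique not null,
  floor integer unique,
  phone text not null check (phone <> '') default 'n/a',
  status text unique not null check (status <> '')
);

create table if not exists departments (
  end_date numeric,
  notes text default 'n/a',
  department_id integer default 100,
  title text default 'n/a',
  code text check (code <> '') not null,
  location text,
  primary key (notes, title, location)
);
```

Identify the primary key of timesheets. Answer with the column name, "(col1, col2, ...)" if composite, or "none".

timesheet_id is declared PRIMARY KEY as a table-level PRIMARY KEY clause.

timesheet_id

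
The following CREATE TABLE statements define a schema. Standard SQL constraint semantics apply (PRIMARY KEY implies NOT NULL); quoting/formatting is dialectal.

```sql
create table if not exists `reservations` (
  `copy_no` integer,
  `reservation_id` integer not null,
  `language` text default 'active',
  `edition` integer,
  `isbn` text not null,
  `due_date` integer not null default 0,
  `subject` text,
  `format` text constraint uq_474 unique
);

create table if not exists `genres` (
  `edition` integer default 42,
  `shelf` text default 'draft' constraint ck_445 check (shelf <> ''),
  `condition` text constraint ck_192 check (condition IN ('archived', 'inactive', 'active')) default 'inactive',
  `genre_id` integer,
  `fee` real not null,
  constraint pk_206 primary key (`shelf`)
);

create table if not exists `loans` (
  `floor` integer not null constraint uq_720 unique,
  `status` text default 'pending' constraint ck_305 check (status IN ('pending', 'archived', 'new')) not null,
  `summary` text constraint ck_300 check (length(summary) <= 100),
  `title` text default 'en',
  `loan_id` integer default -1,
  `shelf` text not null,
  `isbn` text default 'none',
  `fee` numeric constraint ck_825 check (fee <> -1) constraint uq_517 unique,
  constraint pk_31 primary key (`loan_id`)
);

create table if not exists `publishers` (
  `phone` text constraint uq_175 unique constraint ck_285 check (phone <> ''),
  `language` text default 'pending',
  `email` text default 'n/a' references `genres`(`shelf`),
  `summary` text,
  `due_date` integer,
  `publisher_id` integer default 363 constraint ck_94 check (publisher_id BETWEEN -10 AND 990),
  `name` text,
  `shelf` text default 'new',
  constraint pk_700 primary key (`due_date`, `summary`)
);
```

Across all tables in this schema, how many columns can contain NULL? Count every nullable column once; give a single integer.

18

reservations: 5 nullable (copy_no, language, edition, subject, format — PK none and explicit NOT NULL columns excluded).
genres: 3 nullable (edition, condition, genre_id — PK (shelf) and explicit NOT NULL columns excluded).
loans: 4 nullable (summary, title, isbn, fee — PK (loan_id) and explicit NOT NULL columns excluded).
publishers: 6 nullable (phone, language, email, publisher_id, name, shelf — PK (due_date, summary) and explicit NOT NULL columns excluded).
Total: 5 + 3 + 4 + 6 = 18.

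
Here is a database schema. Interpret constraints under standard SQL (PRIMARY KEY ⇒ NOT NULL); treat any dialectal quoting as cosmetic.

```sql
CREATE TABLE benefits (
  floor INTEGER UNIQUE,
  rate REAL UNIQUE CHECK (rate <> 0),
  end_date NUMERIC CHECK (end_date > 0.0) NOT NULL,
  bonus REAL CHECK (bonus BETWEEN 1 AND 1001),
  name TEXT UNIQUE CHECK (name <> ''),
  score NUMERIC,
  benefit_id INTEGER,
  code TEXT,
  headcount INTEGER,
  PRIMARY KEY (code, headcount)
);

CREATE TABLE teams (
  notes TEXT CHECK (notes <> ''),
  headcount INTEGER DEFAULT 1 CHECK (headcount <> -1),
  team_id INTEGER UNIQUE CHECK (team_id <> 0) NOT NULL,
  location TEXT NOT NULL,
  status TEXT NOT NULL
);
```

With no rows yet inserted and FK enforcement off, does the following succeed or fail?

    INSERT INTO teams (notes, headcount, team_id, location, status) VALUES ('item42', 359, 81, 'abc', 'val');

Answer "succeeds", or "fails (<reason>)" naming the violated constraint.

NOT NULL columns: location is supplied; status is supplied; team_id is supplied.
CHECK constraints: 'item42' satisfies (notes <> ''); 359 satisfies (headcount <> -1); 81 satisfies (team_id <> 0).
No constraint is violated.

succeeds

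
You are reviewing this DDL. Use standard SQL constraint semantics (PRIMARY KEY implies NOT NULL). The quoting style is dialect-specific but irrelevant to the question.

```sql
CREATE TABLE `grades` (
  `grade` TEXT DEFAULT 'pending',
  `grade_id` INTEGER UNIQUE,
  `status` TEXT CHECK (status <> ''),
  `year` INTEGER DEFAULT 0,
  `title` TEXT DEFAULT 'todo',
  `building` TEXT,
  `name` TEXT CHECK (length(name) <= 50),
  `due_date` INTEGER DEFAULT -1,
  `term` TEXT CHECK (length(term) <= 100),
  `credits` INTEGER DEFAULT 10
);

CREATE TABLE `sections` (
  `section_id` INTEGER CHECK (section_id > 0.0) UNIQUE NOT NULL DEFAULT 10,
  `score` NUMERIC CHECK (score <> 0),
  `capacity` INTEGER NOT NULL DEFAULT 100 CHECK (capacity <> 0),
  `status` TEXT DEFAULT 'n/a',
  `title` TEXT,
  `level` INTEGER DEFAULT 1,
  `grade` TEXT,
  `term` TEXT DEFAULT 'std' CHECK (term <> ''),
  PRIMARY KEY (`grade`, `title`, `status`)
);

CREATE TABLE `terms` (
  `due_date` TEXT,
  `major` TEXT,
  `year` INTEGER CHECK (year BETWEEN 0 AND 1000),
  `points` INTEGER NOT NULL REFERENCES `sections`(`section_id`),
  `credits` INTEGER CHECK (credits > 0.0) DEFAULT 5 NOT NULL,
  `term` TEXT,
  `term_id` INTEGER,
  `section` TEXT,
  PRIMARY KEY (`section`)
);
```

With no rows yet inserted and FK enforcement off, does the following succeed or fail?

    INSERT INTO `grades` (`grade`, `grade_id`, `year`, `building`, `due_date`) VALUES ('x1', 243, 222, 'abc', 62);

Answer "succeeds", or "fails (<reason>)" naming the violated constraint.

succeeds

grades has no NOT NULL or PRIMARY KEY columns.
No constraint is violated.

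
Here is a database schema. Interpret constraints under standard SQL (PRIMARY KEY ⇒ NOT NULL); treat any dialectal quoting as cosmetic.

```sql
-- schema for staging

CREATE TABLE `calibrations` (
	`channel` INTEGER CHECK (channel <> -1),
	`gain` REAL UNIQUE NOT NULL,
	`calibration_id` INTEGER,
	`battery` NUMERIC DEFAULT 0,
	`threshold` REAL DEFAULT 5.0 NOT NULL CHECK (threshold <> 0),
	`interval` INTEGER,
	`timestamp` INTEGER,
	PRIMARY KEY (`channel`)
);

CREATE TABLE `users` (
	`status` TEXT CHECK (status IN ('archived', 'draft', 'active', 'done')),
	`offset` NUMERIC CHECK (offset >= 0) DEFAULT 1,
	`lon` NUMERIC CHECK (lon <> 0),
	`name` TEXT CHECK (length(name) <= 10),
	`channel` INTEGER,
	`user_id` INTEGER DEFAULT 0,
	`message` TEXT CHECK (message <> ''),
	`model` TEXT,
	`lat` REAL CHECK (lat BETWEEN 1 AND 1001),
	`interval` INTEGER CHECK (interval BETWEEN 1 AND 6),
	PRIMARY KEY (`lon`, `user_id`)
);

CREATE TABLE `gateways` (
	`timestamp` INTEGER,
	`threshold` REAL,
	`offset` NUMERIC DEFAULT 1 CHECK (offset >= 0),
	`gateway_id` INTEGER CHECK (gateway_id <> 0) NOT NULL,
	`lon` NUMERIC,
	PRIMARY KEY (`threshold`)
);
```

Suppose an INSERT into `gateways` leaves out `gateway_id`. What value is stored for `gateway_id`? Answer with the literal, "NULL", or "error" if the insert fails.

error

gateway_id has no DEFAULT clause.
Omitting it would insert NULL, but it is declared NOT NULL, so the INSERT fails.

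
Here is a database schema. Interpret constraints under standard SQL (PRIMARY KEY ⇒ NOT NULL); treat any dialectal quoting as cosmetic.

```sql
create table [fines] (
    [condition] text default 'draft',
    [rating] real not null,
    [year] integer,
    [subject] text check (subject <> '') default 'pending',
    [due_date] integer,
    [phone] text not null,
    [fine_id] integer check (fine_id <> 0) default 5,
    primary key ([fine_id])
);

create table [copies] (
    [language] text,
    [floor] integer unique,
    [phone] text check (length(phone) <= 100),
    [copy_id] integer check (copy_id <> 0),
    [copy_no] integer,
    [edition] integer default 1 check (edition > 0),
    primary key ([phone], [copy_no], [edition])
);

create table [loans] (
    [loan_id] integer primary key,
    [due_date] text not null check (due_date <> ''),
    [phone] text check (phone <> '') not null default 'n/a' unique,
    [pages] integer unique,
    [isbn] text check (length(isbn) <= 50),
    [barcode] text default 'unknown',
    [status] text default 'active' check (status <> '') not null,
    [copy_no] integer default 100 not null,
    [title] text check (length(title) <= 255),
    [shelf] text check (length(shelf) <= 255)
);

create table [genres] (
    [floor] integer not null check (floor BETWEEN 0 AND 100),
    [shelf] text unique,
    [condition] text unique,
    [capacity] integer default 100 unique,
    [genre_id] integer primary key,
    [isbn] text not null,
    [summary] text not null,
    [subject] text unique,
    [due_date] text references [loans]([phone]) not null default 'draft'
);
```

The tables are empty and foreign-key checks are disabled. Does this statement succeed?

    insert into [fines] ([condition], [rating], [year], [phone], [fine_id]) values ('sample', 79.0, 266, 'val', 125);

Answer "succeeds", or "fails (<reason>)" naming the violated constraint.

succeeds

NOT NULL columns: fine_id is supplied; phone is supplied; rating is supplied.
CHECK constraints: 125 satisfies (fine_id <> 0).
No constraint is violated.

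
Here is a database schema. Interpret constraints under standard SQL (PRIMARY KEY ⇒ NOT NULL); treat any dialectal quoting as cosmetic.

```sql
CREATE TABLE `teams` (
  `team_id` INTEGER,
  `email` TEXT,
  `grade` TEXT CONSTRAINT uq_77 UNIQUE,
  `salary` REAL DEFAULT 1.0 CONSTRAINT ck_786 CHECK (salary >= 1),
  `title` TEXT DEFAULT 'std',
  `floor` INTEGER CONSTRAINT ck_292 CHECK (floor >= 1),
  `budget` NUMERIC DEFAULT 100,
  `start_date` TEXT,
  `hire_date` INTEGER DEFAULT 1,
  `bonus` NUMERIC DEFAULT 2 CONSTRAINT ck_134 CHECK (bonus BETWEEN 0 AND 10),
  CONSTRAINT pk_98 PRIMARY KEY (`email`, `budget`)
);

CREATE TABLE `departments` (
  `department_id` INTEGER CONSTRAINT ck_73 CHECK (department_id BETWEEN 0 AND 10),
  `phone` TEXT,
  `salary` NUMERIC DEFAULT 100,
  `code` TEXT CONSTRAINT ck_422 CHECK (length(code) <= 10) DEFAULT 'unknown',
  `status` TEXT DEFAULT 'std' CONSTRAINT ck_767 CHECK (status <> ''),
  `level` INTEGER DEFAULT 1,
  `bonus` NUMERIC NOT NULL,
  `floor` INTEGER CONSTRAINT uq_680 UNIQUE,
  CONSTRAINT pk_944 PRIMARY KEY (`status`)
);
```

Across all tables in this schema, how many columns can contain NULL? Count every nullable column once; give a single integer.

14

teams: 8 nullable (team_id, grade, salary, title, floor, start_date, hire_date, bonus — PK (email, budget) and explicit NOT NULL columns excluded).
departments: 6 nullable (department_id, phone, salary, code, level, floor — PK (status) and explicit NOT NULL columns excluded).
Total: 8 + 6 = 14.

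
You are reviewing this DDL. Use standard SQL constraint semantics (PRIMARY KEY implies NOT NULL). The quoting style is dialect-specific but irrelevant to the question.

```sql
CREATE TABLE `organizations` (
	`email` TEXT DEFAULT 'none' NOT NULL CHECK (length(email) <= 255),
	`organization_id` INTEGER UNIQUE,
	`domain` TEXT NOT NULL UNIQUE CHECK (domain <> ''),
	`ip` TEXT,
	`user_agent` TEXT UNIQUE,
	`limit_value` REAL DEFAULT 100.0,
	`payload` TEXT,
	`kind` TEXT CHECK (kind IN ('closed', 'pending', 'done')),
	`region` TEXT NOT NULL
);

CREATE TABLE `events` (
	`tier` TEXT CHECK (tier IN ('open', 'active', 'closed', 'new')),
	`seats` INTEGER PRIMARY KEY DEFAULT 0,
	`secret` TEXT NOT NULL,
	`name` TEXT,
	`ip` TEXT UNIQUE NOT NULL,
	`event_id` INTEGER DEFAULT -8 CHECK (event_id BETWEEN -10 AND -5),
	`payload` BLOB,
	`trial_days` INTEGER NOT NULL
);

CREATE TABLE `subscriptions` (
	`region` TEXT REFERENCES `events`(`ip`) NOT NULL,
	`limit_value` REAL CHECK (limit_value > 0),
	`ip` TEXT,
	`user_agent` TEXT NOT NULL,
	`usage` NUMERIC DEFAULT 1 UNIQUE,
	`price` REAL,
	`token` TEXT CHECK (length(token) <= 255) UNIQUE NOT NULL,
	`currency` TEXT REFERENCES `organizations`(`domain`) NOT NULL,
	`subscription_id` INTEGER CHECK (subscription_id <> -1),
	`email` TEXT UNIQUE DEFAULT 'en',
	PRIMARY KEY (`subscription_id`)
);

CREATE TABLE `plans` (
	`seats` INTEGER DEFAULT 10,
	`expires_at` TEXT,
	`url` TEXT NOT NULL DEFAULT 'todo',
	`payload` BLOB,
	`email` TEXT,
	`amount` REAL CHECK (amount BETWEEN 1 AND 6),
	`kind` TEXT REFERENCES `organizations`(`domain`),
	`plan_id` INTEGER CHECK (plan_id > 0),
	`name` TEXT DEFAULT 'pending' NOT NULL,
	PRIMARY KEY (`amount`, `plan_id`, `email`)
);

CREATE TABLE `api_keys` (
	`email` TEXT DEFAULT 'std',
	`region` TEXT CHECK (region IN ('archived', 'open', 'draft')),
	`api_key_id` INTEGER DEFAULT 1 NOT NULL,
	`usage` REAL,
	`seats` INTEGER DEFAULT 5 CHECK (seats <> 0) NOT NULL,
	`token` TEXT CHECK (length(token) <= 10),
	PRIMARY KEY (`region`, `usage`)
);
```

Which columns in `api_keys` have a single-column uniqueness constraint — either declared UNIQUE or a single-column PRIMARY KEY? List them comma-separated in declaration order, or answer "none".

none

- email: no UNIQUE or single-column PK constraint.
- region: part of a composite PRIMARY KEY — only the tuple is unique, not this column on its own.
- api_key_id: no UNIQUE or single-column PK constraint.
- usage: part of a composite PRIMARY KEY — only the tuple is unique, not this column on its own.
- seats: no UNIQUE or single-column PK constraint.
- token: no UNIQUE or single-column PK constraint.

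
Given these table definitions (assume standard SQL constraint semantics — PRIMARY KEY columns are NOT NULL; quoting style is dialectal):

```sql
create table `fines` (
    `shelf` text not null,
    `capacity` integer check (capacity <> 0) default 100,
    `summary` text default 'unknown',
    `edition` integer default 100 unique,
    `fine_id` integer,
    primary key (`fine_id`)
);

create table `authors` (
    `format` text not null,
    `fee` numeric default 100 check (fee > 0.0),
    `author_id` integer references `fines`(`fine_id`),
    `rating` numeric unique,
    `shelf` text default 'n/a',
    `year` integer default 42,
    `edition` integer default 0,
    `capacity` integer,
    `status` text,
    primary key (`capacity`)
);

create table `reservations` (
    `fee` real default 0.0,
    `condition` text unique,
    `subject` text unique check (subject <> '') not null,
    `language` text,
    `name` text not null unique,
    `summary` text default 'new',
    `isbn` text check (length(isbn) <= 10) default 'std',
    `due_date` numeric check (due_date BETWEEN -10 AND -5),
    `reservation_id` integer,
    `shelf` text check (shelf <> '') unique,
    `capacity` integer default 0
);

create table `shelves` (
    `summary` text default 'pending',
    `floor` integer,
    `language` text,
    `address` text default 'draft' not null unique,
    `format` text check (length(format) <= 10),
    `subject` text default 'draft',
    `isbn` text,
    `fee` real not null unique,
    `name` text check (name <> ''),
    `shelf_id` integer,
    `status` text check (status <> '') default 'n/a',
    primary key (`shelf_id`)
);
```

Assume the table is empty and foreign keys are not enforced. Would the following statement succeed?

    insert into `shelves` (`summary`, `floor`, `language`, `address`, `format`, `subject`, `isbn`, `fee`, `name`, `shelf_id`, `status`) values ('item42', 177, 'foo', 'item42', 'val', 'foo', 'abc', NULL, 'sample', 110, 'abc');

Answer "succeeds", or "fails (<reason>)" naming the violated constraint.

fee is explicitly set to NULL, but fee is declared NOT NULL.

fails (NOT NULL on fee)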